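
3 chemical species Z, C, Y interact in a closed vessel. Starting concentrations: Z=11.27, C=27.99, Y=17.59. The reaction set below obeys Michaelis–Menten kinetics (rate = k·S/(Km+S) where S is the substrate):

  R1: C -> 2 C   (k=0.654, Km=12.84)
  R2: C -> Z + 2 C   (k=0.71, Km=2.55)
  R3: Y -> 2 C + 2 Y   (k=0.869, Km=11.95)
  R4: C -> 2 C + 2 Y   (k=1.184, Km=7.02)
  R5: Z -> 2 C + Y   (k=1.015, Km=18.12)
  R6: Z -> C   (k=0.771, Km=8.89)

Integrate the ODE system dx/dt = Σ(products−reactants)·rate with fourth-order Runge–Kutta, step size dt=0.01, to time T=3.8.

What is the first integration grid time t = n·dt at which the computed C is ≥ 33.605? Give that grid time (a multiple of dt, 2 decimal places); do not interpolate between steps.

RK4 with dt=0.01: 380 steps to T=3.8. Trajectory (selected grid times):
t=0.00: Z=11.27 C=27.99 Y=17.59
t=0.42: Z=11.20 C=29.80 Y=18.77
t=0.84: Z=11.13 C=31.63 Y=19.97
t=1.27: Z=11.07 C=33.52 Y=21.21
t=1.28: Z=11.06 C=33.57 Y=21.24
t=1.29: Z=11.06 C=33.61 Y=21.27
t=1.69: Z=11.00 C=35.39 Y=22.43
t=2.11: Z=10.94 C=37.27 Y=23.67
t=2.53: Z=10.88 C=39.16 Y=24.91
t=2.96: Z=10.82 C=41.11 Y=26.20
t=3.38: Z=10.77 C=43.03 Y=27.46
t=3.80: Z=10.71 C=44.96 Y=28.74
C(1.28)=33.569 < 33.605 but C(1.29)=33.613 ≥ 33.605, so the first grid time is t=1.29.

Threshold first reached at t = 1.29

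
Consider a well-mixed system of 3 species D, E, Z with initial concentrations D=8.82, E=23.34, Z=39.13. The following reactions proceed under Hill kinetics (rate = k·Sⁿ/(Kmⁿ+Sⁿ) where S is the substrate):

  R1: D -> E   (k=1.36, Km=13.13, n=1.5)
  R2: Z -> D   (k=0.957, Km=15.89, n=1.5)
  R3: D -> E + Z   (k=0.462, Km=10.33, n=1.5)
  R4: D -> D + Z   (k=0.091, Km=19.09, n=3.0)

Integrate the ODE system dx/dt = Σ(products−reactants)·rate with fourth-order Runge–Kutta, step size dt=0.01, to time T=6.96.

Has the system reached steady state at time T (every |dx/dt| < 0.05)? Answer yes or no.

Steady state at T: no

RK4 with dt=0.01: 696 steps to T=6.96. Trajectory (selected grid times):
t=0.00: D=8.82 E=23.34 Z=39.13
t=0.77: D=8.87 E=23.87 Z=38.71
t=1.55: D=8.92 E=24.41 Z=38.29
t=2.32: D=8.97 E=24.95 Z=37.87
t=3.09: D=9.01 E=25.48 Z=37.46
t=3.87: D=9.05 E=26.03 Z=37.04
t=4.64: D=9.08 E=26.57 Z=36.64
t=5.41: D=9.11 E=27.12 Z=36.23
t=6.19: D=9.13 E=27.67 Z=35.83
t=6.96: D=9.15 E=28.22 Z=35.43
Rates at T: R1=0.5003, R2=0.7359, R3=0.2101, R4=0.0090
dx/dt at T (Σ net stoichiometry × rate): D=+0.0255, E=+0.7104, Z=-0.5168
Largest |dx/dt| is |+0.7104| (E) ≥ 0.05 → not steady.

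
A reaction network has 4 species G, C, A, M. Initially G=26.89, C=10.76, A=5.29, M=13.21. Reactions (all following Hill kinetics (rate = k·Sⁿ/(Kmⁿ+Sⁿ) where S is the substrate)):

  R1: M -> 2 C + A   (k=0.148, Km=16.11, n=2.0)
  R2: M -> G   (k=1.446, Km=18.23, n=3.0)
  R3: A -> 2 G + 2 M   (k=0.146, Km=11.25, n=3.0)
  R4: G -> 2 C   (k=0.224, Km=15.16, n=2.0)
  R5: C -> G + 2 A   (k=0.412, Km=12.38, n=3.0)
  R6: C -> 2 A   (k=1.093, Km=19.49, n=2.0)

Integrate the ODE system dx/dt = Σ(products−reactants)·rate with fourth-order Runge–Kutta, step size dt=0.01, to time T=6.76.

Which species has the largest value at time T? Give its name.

RK4 with dt=0.01: 676 steps to T=6.76. Trajectory (selected grid times):
t=0.00: G=26.89 C=10.76 A=5.29 M=13.21
t=0.75: G=27.20 C=10.79 A=5.95 M=12.90
t=1.50: G=27.50 C=10.82 A=6.61 M=12.61
t=2.25: G=27.80 C=10.84 A=7.26 M=12.35
t=3.00: G=28.10 C=10.86 A=7.92 M=12.11
t=3.76: G=28.40 C=10.88 A=8.57 M=11.89
t=4.51: G=28.70 C=10.90 A=9.22 M=11.69
t=5.26: G=29.00 C=10.92 A=9.85 M=11.51
t=6.01: G=29.30 C=10.94 A=10.49 M=11.35
t=6.76: G=29.60 C=10.95 A=11.12 M=11.21
At T=6.76: G=29.60 C=10.95 A=11.12 M=11.21; the largest is G.

Dominant species at T: G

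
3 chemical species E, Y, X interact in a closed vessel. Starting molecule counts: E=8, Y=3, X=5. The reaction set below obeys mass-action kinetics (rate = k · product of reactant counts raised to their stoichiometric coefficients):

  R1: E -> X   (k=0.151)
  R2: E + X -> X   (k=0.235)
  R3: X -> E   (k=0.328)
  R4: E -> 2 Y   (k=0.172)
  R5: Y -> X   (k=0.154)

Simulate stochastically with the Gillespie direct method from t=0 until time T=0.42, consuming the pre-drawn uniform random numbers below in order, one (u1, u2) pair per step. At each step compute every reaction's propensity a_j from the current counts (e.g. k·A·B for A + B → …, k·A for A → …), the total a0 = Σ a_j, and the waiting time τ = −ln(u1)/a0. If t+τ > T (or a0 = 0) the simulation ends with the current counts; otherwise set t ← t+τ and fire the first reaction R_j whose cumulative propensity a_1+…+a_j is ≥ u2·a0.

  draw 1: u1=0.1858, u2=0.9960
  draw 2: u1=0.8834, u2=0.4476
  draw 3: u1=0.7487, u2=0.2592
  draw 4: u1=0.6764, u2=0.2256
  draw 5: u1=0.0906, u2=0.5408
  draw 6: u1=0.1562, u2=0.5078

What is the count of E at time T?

E at T = 4

t=0.000: E=8 Y=3 X=5
Draw 1: a1=1.208, a2=9.400, a3=1.640, a4=1.376, a5=0.462, a0=14.086; τ=−ln(0.1858)/14.086=0.119 → t=0.119; u2·a0=0.9960·14.086=14.030; a1+…+a4=13.624 < 14.030 ≤ a1+…+a5=14.086 → R5 fires; E=8 Y=2 X=6
Draw 2: a1=1.208, a2=11.280, a3=1.968, a4=1.376, a5=0.308, a0=16.140; τ=−ln(0.8834)/16.140=0.008 → t=0.127; u2·a0=0.4476·16.140=7.224; a1=1.208 < 7.224 ≤ a1+a2=12.488 → R2 fires; E=7 Y=2 X=6
Draw 3: a1=1.057, a2=9.870, a3=1.968, a4=1.204, a5=0.308, a0=14.407; τ=−ln(0.7487)/14.407=0.020 → t=0.147; u2·a0=0.2592·14.407=3.734; a1=1.057 < 3.734 ≤ a1+a2=10.927 → R2 fires; E=6 Y=2 X=6
Draw 4: a1=0.906, a2=8.460, a3=1.968, a4=1.032, a5=0.308, a0=12.674; τ=−ln(0.6764)/12.674=0.031 → t=0.178; u2·a0=0.2256·12.674=2.859; a1=0.906 < 2.859 ≤ a1+a2=9.366 → R2 fires; E=5 Y=2 X=6
Draw 5: a1=0.755, a2=7.050, a3=1.968, a4=0.860, a5=0.308, a0=10.941; τ=−ln(0.0906)/10.941=0.219 → t=0.398; u2·a0=0.5408·10.941=5.917; a1=0.755 < 5.917 ≤ a1+a2=7.805 → R2 fires; E=4 Y=2 X=6
Draw 6: a1=0.604, a2=5.640, a3=1.968, a4=0.688, a5=0.308, a0=9.208; τ=−ln(0.1562)/9.208=0.202 → t=0.599 > T=0.42: stop.
Read off E at T=0.42: 4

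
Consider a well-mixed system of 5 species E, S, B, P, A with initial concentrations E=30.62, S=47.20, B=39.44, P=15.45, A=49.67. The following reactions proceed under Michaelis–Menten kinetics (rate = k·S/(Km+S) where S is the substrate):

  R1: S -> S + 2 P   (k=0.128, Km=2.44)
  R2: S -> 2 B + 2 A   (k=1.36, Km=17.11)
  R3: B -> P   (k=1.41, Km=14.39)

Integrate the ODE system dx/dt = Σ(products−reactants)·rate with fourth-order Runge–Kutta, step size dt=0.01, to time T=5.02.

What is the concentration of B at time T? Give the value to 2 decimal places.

RK4 with dt=0.01: 502 steps to T=5.02. Trajectory (selected grid times):
t=0.00: E=30.62 S=47.20 B=39.44 P=15.45 A=49.67
t=0.56: E=30.62 S=46.64 B=39.98 P=16.17 A=50.79
t=1.12: E=30.62 S=46.09 B=40.51 P=16.88 A=51.90
t=1.67: E=30.62 S=45.54 B=41.02 P=17.59 A=52.99
t=2.23: E=30.62 S=44.99 B=41.54 P=18.31 A=54.09
t=2.79: E=30.62 S=44.44 B=42.06 P=19.04 A=55.19
t=3.35: E=30.62 S=43.89 B=42.57 P=19.76 A=56.29
t=3.90: E=30.62 S=43.35 B=43.06 P=20.47 A=57.37
t=4.46: E=30.62 S=42.81 B=43.56 P=21.20 A=58.46
t=5.02: E=30.62 S=42.26 B=44.05 P=21.93 A=59.54
Read off B at T=5.02: 44.05

B at T = 44.05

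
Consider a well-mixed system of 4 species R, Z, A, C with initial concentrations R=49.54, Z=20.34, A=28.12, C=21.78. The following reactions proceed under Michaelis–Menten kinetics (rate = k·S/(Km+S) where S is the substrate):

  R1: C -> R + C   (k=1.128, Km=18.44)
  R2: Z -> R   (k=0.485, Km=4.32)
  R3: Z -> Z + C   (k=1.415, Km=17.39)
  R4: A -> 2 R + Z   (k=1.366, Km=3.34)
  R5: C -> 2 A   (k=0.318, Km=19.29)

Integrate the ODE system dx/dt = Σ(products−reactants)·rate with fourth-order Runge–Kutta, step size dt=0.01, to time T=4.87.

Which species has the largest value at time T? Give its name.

RK4 with dt=0.01: 487 steps to T=4.87. Trajectory (selected grid times):
t=0.00: R=49.54 Z=20.34 A=28.12 C=21.78
t=0.54: R=51.40 Z=20.78 A=27.64 C=22.10
t=1.08: R=53.27 Z=21.22 A=27.17 C=22.43
t=1.62: R=55.14 Z=21.66 A=26.70 C=22.76
t=2.16: R=57.00 Z=22.10 A=26.23 C=23.09
t=2.71: R=58.90 Z=22.54 A=25.76 C=23.43
t=3.25: R=60.77 Z=22.97 A=25.29 C=23.77
t=3.79: R=62.64 Z=23.40 A=24.83 C=24.11
t=4.33: R=64.50 Z=23.83 A=24.37 C=24.46
t=4.87: R=66.37 Z=24.26 A=23.92 C=24.80
At T=4.87: R=66.37 Z=24.26 A=23.92 C=24.80; the largest is R.

Dominant species at T: R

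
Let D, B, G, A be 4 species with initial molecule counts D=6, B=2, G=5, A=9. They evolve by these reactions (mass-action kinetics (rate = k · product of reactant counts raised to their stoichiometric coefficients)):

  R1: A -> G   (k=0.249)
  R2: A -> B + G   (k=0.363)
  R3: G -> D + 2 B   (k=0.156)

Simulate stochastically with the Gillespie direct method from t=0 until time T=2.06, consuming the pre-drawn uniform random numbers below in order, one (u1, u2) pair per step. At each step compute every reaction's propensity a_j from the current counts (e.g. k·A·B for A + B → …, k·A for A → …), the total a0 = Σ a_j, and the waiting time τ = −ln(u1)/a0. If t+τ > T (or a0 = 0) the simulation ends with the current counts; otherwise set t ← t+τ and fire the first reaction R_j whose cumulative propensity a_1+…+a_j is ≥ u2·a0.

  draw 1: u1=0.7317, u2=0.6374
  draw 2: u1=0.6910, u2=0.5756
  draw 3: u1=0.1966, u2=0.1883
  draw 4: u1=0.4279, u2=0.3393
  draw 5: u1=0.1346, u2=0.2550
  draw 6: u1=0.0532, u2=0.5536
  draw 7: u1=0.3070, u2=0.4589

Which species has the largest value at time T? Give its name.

Dominant species at T: G

t=0.000: D=6 B=2 G=5 A=9
Draw 1: a1=2.241, a2=3.267, a3=0.780, a0=6.288; τ=−ln(0.7317)/6.288=0.050 → t=0.050; u2·a0=0.6374·6.288=4.008; a1=2.241 < 4.008 ≤ a1+a2=5.508 → R2 fires; D=6 B=3 G=6 A=8
Draw 2: a1=1.992, a2=2.904, a3=0.936, a0=5.832; τ=−ln(0.6910)/5.832=0.063 → t=0.113; u2·a0=0.5756·5.832=3.357; a1=1.992 < 3.357 ≤ a1+a2=4.896 → R2 fires; D=6 B=4 G=7 A=7
Draw 3: a1=1.743, a2=2.541, a3=1.092, a0=5.376; τ=−ln(0.1966)/5.376=0.303 → t=0.416; u2·a0=0.1883·5.376=1.012 ≤ a1=1.743 → R1 fires; D=6 B=4 G=8 A=6
Draw 4: a1=1.494, a2=2.178, a3=1.248, a0=4.920; τ=−ln(0.4279)/4.920=0.173 → t=0.588; u2·a0=0.3393·4.920=1.669; a1=1.494 < 1.669 ≤ a1+a2=3.672 → R2 fires; D=6 B=5 G=9 A=5
Draw 5: a1=1.245, a2=1.815, a3=1.404, a0=4.464; τ=−ln(0.1346)/4.464=0.449 → t=1.037; u2·a0=0.2550·4.464=1.138 ≤ a1=1.245 → R1 fires; D=6 B=5 G=10 A=4
Draw 6: a1=0.996, a2=1.452, a3=1.560, a0=4.008; τ=−ln(0.0532)/4.008=0.732 → t=1.769; u2·a0=0.5536·4.008=2.219; a1=0.996 < 2.219 ≤ a1+a2=2.448 → R2 fires; D=6 B=6 G=11 A=3
Draw 7: a1=0.747, a2=1.089, a3=1.716, a0=3.552; τ=−ln(0.3070)/3.552=0.332 → t=2.102 > T=2.06: stop.
At T=2.06: D=6 B=6 G=11 A=3; the largest is G.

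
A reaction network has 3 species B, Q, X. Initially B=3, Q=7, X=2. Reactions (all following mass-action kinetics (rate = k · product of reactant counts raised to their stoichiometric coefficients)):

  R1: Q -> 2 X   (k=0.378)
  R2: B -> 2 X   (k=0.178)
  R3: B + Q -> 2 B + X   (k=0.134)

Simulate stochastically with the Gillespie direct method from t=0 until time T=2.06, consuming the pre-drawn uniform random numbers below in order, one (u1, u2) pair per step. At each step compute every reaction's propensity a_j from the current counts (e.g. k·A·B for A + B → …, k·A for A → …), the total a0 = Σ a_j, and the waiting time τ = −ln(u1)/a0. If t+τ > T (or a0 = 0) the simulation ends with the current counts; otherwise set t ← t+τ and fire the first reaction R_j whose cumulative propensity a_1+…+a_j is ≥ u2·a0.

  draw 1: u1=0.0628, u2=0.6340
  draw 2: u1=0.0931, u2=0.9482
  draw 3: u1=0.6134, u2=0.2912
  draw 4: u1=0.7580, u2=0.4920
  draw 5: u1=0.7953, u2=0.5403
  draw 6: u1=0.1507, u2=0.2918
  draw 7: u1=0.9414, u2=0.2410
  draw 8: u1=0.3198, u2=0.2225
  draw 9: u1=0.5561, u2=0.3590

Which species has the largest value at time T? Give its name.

t=0.000: B=3 Q=7 X=2
Draw 1: a1=2.646, a2=0.534, a3=2.814, a0=5.994; τ=−ln(0.0628)/5.994=0.462 → t=0.462; u2·a0=0.6340·5.994=3.800; a1+a2=3.180 < 3.800 ≤ a1+…+a3=5.994 → R3 fires; B=4 Q=6 X=3
Draw 2: a1=2.268, a2=0.712, a3=3.216, a0=6.196; τ=−ln(0.0931)/6.196=0.383 → t=0.845; u2·a0=0.9482·6.196=5.875; a1+a2=2.980 < 5.875 ≤ a1+…+a3=6.196 → R3 fires; B=5 Q=5 X=4
Draw 3: a1=1.890, a2=0.890, a3=3.350, a0=6.130; τ=−ln(0.6134)/6.130=0.080 → t=0.925; u2·a0=0.2912·6.130=1.785 ≤ a1=1.890 → R1 fires; B=5 Q=4 X=6
Draw 4: a1=1.512, a2=0.890, a3=2.680, a0=5.082; τ=−ln(0.7580)/5.082=0.055 → t=0.979; u2·a0=0.4920·5.082=2.500; a1+a2=2.402 < 2.500 ≤ a1+…+a3=5.082 → R3 fires; B=6 Q=3 X=7
Draw 5: a1=1.134, a2=1.068, a3=2.412, a0=4.614; τ=−ln(0.7953)/4.614=0.050 → t=1.029; u2·a0=0.5403·4.614=2.493; a1+a2=2.202 < 2.493 ≤ a1+…+a3=4.614 → R3 fires; B=7 Q=2 X=8
Draw 6: a1=0.756, a2=1.246, a3=1.876, a0=3.878; τ=−ln(0.1507)/3.878=0.488 → t=1.517; u2·a0=0.2918·3.878=1.132; a1=0.756 < 1.132 ≤ a1+a2=2.002 → R2 fires; B=6 Q=2 X=10
Draw 7: a1=0.756, a2=1.068, a3=1.608, a0=3.432; τ=−ln(0.9414)/3.432=0.018 → t=1.534; u2·a0=0.2410·3.432=0.827; a1=0.756 < 0.827 ≤ a1+a2=1.824 → R2 fires; B=5 Q=2 X=12
Draw 8: a1=0.756, a2=0.890, a3=1.340, a0=2.986; τ=−ln(0.3198)/2.986=0.382 → t=1.916; u2·a0=0.2225·2.986=0.664 ≤ a1=0.756 → R1 fires; B=5 Q=1 X=14
Draw 9: a1=0.378, a2=0.890, a3=0.670, a0=1.938; τ=−ln(0.5561)/1.938=0.303 → t=2.219 > T=2.06: stop.
At T=2.06: B=5 Q=1 X=14; the largest is X.

Dominant species at T: X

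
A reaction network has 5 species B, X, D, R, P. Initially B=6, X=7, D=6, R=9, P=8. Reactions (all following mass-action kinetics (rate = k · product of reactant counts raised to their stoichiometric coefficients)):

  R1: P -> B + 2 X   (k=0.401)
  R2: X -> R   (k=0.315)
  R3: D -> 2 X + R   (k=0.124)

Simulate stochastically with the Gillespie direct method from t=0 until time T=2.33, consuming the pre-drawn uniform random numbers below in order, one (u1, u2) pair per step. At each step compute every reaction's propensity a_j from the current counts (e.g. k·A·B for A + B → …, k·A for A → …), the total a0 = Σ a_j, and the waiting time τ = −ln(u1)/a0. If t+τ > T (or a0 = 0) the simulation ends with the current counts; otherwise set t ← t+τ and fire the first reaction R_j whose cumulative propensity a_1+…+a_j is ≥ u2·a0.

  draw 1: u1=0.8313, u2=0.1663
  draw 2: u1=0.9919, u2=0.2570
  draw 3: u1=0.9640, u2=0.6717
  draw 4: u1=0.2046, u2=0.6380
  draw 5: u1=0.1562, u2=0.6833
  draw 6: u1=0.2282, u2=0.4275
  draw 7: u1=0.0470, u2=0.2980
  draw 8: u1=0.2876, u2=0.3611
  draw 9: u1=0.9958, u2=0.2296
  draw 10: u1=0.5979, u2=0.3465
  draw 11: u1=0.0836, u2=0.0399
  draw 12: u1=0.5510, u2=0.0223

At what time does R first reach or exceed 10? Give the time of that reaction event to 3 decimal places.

Threshold first reached at t = 0.037

t=0.000: B=6 X=7 D=6 R=9 P=8
Draw 1: a1=3.208, a2=2.205, a3=0.744, a0=6.157; τ=−ln(0.8313)/6.157=0.030 → t=0.030; u2·a0=0.1663·6.157=1.024 ≤ a1=3.208 → R1 fires; B=7 X=9 D=6 R=9 P=7
Draw 2: a1=2.807, a2=2.835, a3=0.744, a0=6.386; τ=−ln(0.9919)/6.386=0.001 → t=0.031; u2·a0=0.2570·6.386=1.641 ≤ a1=2.807 → R1 fires; B=8 X=11 D=6 R=9 P=6
Draw 3: a1=2.406, a2=3.465, a3=0.744, a0=6.615; τ=−ln(0.9640)/6.615=0.006 → t=0.037; u2·a0=0.6717·6.615=4.443; a1=2.406 < 4.443 ≤ a1+a2=5.871 → R2 fires; B=8 X=10 D=6 R=10 P=6
Draw 4: a1=2.406, a2=3.150, a3=0.744, a0=6.300; τ=−ln(0.2046)/6.300=0.252 → t=0.289; u2·a0=0.6380·6.300=4.019; a1=2.406 < 4.019 ≤ a1+a2=5.556 → R2 fires; B=8 X=9 D=6 R=11 P=6
Draw 5: a1=2.406, a2=2.835, a3=0.744, a0=5.985; τ=−ln(0.1562)/5.985=0.310 → t=0.599; u2·a0=0.6833·5.985=4.090; a1=2.406 < 4.090 ≤ a1+a2=5.241 → R2 fires; B=8 X=8 D=6 R=12 P=6
Draw 6: a1=2.406, a2=2.520, a3=0.744, a0=5.670; τ=−ln(0.2282)/5.670=0.261 → t=0.859; u2·a0=0.4275·5.670=2.424; a1=2.406 < 2.424 ≤ a1+a2=4.926 → R2 fires; B=8 X=7 D=6 R=13 P=6
Draw 7: a1=2.406, a2=2.205, a3=0.744, a0=5.355; τ=−ln(0.0470)/5.355=0.571 → t=1.430; u2·a0=0.2980·5.355=1.596 ≤ a1=2.406 → R1 fires; B=9 X=9 D=6 R=13 P=5
Draw 8: a1=2.005, a2=2.835, a3=0.744, a0=5.584; τ=−ln(0.2876)/5.584=0.223 → t=1.654; u2·a0=0.3611·5.584=2.016; a1=2.005 < 2.016 ≤ a1+a2=4.840 → R2 fires; B=9 X=8 D=6 R=14 P=5
Draw 9: a1=2.005, a2=2.520, a3=0.744, a0=5.269; τ=−ln(0.9958)/5.269=0.001 → t=1.654; u2·a0=0.2296·5.269=1.210 ≤ a1=2.005 → R1 fires; B=10 X=10 D=6 R=14 P=4
Draw 10: a1=1.604, a2=3.150, a3=0.744, a0=5.498; τ=−ln(0.5979)/5.498=0.094 → t=1.748; u2·a0=0.3465·5.498=1.905; a1=1.604 < 1.905 ≤ a1+a2=4.754 → R2 fires; B=10 X=9 D=6 R=15 P=4
Draw 11: a1=1.604, a2=2.835, a3=0.744, a0=5.183; τ=−ln(0.0836)/5.183=0.479 → t=2.227; u2·a0=0.0399·5.183=0.207 ≤ a1=1.604 → R1 fires; B=11 X=11 D=6 R=15 P=3
Draw 12: a1=1.203, a2=3.465, a3=0.744, a0=5.412; τ=−ln(0.5510)/5.412=0.110 → t=2.337 > T=2.33: stop.
R first becomes ≥ 10 when it reaches 10 at the event at t=0.037.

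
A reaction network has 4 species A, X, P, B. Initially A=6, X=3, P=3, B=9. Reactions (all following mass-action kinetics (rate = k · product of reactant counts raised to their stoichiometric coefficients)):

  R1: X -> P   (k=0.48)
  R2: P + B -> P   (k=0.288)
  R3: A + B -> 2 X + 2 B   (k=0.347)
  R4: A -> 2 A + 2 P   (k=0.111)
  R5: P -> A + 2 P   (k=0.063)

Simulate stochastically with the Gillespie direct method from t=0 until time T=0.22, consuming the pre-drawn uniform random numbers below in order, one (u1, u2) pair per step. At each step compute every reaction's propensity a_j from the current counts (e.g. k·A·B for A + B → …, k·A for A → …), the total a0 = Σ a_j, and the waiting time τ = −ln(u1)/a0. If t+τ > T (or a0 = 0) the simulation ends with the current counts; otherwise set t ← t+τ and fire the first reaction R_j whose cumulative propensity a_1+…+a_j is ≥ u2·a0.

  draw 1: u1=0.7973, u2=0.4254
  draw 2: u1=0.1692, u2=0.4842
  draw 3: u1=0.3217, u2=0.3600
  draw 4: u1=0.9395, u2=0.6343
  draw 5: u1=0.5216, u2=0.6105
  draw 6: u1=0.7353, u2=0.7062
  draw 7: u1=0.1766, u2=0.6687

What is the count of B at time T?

t=0.000: A=6 X=3 P=3 B=9
Draw 1: a1=1.440, a2=7.776, a3=18.738, a4=0.666, a5=0.189, a0=28.809; τ=−ln(0.7973)/28.809=0.008 → t=0.008; u2·a0=0.4254·28.809=12.255; a1+a2=9.216 < 12.255 ≤ a1+…+a3=27.954 → R3 fires; A=5 X=5 P=3 B=10
Draw 2: a1=2.400, a2=8.640, a3=17.350, a4=0.555, a5=0.189, a0=29.134; τ=−ln(0.1692)/29.134=0.061 → t=0.069; u2·a0=0.4842·29.134=14.107; a1+a2=11.040 < 14.107 ≤ a1+…+a3=28.390 → R3 fires; A=4 X=7 P=3 B=11
Draw 3: a1=3.360, a2=9.504, a3=15.268, a4=0.444, a5=0.189, a0=28.765; τ=−ln(0.3217)/28.765=0.039 → t=0.108; u2·a0=0.3600·28.765=10.355; a1=3.360 < 10.355 ≤ a1+a2=12.864 → R2 fires; A=4 X=7 P=3 B=10
Draw 4: a1=3.360, a2=8.640, a3=13.880, a4=0.444, a5=0.189, a0=26.513; τ=−ln(0.9395)/26.513=0.002 → t=0.111; u2·a0=0.6343·26.513=16.817; a1+a2=12.000 < 16.817 ≤ a1+…+a3=25.880 → R3 fires; A=3 X=9 P=3 B=11
Draw 5: a1=4.320, a2=9.504, a3=11.451, a4=0.333, a5=0.189, a0=25.797; τ=−ln(0.5216)/25.797=0.025 → t=0.136; u2·a0=0.6105·25.797=15.749; a1+a2=13.824 < 15.749 ≤ a1+…+a3=25.275 → R3 fires; A=2 X=11 P=3 B=12
Draw 6: a1=5.280, a2=10.368, a3=8.328, a4=0.222, a5=0.189, a0=24.387; τ=−ln(0.7353)/24.387=0.013 → t=0.148; u2·a0=0.7062·24.387=17.222; a1+a2=15.648 < 17.222 ≤ a1+…+a3=23.976 → R3 fires; A=1 X=13 P=3 B=13
Draw 7: a1=6.240, a2=11.232, a3=4.511, a4=0.111, a5=0.189, a0=22.283; τ=−ln(0.1766)/22.283=0.078 → t=0.226 > T=0.22: stop.
Read off B at T=0.22: 13

B at T = 13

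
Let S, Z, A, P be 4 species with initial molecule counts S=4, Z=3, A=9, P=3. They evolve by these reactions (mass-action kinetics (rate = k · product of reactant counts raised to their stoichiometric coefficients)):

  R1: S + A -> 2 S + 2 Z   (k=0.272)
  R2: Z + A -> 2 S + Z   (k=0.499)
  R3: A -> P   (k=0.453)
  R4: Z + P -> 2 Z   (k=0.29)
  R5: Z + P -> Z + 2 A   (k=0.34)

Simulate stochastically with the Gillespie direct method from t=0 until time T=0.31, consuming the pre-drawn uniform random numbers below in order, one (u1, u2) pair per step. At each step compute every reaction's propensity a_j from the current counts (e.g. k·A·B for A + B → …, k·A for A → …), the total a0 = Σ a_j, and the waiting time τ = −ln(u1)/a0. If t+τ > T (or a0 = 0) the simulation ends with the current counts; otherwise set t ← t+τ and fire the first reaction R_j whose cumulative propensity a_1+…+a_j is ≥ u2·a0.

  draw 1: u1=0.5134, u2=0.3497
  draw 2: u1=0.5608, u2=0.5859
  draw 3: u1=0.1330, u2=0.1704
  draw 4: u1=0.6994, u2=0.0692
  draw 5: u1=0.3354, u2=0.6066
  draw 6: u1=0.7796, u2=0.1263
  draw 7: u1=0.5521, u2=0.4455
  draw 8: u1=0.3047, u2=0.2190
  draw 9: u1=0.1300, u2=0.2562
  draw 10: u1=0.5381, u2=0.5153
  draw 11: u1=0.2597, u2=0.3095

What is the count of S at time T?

t=0.000: S=4 Z=3 A=9 P=3
Draw 1: a1=9.792, a2=13.473, a3=4.077, a4=2.610, a5=3.060, a0=33.012; τ=−ln(0.5134)/33.012=0.020 → t=0.020; u2·a0=0.3497·33.012=11.544; a1=9.792 < 11.544 ≤ a1+a2=23.265 → R2 fires; S=6 Z=3 A=8 P=3
Draw 2: a1=13.056, a2=11.976, a3=3.624, a4=2.610, a5=3.060, a0=34.326; τ=−ln(0.5608)/34.326=0.017 → t=0.037; u2·a0=0.5859·34.326=20.112; a1=13.056 < 20.112 ≤ a1+a2=25.032 → R2 fires; S=8 Z=3 A=7 P=3
Draw 3: a1=15.232, a2=10.479, a3=3.171, a4=2.610, a5=3.060, a0=34.552; τ=−ln(0.1330)/34.552=0.058 → t=0.095; u2·a0=0.1704·34.552=5.888 ≤ a1=15.232 → R1 fires; S=9 Z=5 A=6 P=3
Draw 4: a1=14.688, a2=14.970, a3=2.718, a4=4.350, a5=5.100, a0=41.826; τ=−ln(0.6994)/41.826=0.009 → t=0.104; u2·a0=0.0692·41.826=2.894 ≤ a1=14.688 → R1 fires; S=10 Z=7 A=5 P=3
Draw 5: a1=13.600, a2=17.465, a3=2.265, a4=6.090, a5=7.140, a0=46.560; τ=−ln(0.3354)/46.560=0.023 → t=0.127; u2·a0=0.6066·46.560=28.243; a1=13.600 < 28.243 ≤ a1+a2=31.065 → R2 fires; S=12 Z=7 A=4 P=3
Draw 6: a1=13.056, a2=13.972, a3=1.812, a4=6.090, a5=7.140, a0=42.070; τ=−ln(0.7796)/42.070=0.006 → t=0.133; u2·a0=0.1263·42.070=5.313 ≤ a1=13.056 → R1 fires; S=13 Z=9 A=3 P=3
Draw 7: a1=10.608, a2=13.473, a3=1.359, a4=7.830, a5=9.180, a0=42.450; τ=−ln(0.5521)/42.450=0.014 → t=0.147; u2·a0=0.4455·42.450=18.911; a1=10.608 < 18.911 ≤ a1+a2=24.081 → R2 fires; S=15 Z=9 A=2 P=3
Draw 8: a1=8.160, a2=8.982, a3=0.906, a4=7.830, a5=9.180, a0=35.058; τ=−ln(0.3047)/35.058=0.034 → t=0.181; u2·a0=0.2190·35.058=7.678 ≤ a1=8.160 → R1 fires; S=16 Z=11 A=1 P=3
Draw 9: a1=4.352, a2=5.489, a3=0.453, a4=9.570, a5=11.220, a0=31.084; τ=−ln(0.1300)/31.084=0.066 → t=0.247; u2·a0=0.2562·31.084=7.964; a1=4.352 < 7.964 ≤ a1+a2=9.841 → R2 fires; S=18 Z=11 A=0 P=3
Draw 10: a1=0.000, a2=0.000, a3=0.000, a4=9.570, a5=11.220, a0=20.790; τ=−ln(0.5381)/20.790=0.030 → t=0.277; u2·a0=0.5153·20.790=10.713; a1+…+a4=9.570 < 10.713 ≤ a1+…+a5=20.790 → R5 fires; S=18 Z=11 A=2 P=2
Draw 11: a1=9.792, a2=10.978, a3=0.906, a4=6.380, a5=7.480, a0=35.536; τ=−ln(0.2597)/35.536=0.038 → t=0.315 > T=0.31: stop.
Read off S at T=0.31: 18

S at T = 18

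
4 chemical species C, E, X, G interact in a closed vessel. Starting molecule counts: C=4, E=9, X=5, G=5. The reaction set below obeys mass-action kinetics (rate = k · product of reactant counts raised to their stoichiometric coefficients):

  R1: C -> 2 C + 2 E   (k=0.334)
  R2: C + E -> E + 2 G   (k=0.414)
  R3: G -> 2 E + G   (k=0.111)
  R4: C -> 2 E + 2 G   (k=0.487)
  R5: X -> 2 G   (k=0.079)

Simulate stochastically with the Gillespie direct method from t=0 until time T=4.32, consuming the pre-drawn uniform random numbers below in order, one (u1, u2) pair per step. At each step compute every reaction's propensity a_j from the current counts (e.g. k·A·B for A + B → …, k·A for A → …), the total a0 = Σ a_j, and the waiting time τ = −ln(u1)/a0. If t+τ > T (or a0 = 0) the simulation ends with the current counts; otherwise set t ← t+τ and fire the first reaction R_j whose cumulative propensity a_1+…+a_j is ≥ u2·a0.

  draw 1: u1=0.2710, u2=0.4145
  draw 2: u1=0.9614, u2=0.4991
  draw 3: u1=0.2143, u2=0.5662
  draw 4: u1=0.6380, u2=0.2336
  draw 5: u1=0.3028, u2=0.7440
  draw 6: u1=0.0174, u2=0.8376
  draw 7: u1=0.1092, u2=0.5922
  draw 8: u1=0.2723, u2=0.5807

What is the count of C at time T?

t=0.000: C=4 E=9 X=5 G=5
Draw 1: a1=1.336, a2=14.904, a3=0.555, a4=1.948, a5=0.395, a0=19.138; τ=−ln(0.2710)/19.138=0.068 → t=0.068; u2·a0=0.4145·19.138=7.933; a1=1.336 < 7.933 ≤ a1+a2=16.240 → R2 fires; C=3 E=9 X=5 G=7
Draw 2: a1=1.002, a2=11.178, a3=0.777, a4=1.461, a5=0.395, a0=14.813; τ=−ln(0.9614)/14.813=0.003 → t=0.071; u2·a0=0.4991·14.813=7.393; a1=1.002 < 7.393 ≤ a1+a2=12.180 → R2 fires; C=2 E=9 X=5 G=9
Draw 3: a1=0.668, a2=7.452, a3=0.999, a4=0.974, a5=0.395, a0=10.488; τ=−ln(0.2143)/10.488=0.147 → t=0.218; u2·a0=0.5662·10.488=5.938; a1=0.668 < 5.938 ≤ a1+a2=8.120 → R2 fires; C=1 E=9 X=5 G=11
Draw 4: a1=0.334, a2=3.726, a3=1.221, a4=0.487, a5=0.395, a0=6.163; τ=−ln(0.6380)/6.163=0.073 → t=0.291; u2·a0=0.2336·6.163=1.440; a1=0.334 < 1.440 ≤ a1+a2=4.060 → R2 fires; C=0 E=9 X=5 G=13
Draw 5: a1=0.000, a2=0.000, a3=1.443, a4=0.000, a5=0.395, a0=1.838; τ=−ln(0.3028)/1.838=0.650 → t=0.941; u2·a0=0.7440·1.838=1.367; a1+a2=0.000 < 1.367 ≤ a1+…+a3=1.443 → R3 fires; C=0 E=11 X=5 G=13
Draw 6: a1=0.000, a2=0.000, a3=1.443, a4=0.000, a5=0.395, a0=1.838; τ=−ln(0.0174)/1.838=2.204 → t=3.145; u2·a0=0.8376·1.838=1.540; a1+…+a4=1.443 < 1.540 ≤ a1+…+a5=1.838 → R5 fires; C=0 E=11 X=4 G=15
Draw 7: a1=0.000, a2=0.000, a3=1.665, a4=0.000, a5=0.316, a0=1.981; τ=−ln(0.1092)/1.981=1.118 → t=4.263; u2·a0=0.5922·1.981=1.173; a1+a2=0.000 < 1.173 ≤ a1+…+a3=1.665 → R3 fires; C=0 E=13 X=4 G=15
Draw 8: a1=0.000, a2=0.000, a3=1.665, a4=0.000, a5=0.316, a0=1.981; τ=−ln(0.2723)/1.981=0.657 → t=4.919 > T=4.32: stop.
Read off C at T=4.32: 0

C at T = 0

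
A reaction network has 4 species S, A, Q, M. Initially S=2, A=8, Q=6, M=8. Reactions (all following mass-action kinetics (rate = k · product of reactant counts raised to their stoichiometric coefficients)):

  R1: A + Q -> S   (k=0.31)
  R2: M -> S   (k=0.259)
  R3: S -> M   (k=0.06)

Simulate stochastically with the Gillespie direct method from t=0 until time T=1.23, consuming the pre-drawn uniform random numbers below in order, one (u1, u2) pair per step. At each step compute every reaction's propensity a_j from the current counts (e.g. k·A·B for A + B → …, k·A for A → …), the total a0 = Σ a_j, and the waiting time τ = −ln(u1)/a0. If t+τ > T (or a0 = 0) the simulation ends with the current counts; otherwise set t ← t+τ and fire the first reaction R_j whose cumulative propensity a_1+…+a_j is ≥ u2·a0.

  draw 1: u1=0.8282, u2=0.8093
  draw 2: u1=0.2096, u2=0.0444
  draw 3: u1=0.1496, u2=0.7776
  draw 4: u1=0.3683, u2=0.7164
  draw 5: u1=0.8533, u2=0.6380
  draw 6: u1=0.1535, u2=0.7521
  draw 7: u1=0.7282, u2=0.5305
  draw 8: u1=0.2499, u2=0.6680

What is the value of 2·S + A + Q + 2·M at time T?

Value at T = 34

Check how each reaction changes W = 2·S + A + Q + 2·M (weight of products minus weight of reactants):
R1: A + Q -> S: (2·1) − (1·1 + 1·1) = 2 − 2 = 0
R2: M -> S: (2·1) − (2·1) = 2 − 2 = 0
R3: S -> M: (2·1) − (2·1) = 2 − 2 = 0
Every reaction leaves W unchanged, so W is conserved and no simulation is needed: W(T) = W(0) = 2·2 + 8 + 6 + 2·8 = 34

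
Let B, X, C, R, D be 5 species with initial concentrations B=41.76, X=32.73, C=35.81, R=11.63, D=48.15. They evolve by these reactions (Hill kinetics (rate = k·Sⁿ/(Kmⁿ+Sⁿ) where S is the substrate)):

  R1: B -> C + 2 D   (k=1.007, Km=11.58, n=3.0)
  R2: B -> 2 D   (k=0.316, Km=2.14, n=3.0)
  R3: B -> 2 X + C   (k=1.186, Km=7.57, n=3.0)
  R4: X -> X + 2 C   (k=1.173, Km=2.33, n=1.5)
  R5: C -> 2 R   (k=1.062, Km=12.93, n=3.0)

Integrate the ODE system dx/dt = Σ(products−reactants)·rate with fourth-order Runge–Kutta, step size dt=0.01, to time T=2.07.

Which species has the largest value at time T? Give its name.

Dominant species at T: D

RK4 with dt=0.01: 207 steps to T=2.07. Trajectory (selected grid times):
t=0.00: B=41.76 X=32.73 C=35.81 R=11.63 D=48.15
t=0.23: B=41.19 X=33.27 C=36.60 R=12.10 D=48.75
t=0.46: B=40.62 X=33.81 C=37.40 R=12.57 D=49.35
t=0.69: B=40.05 X=34.36 C=38.19 R=13.04 D=49.94
t=0.92: B=39.48 X=34.90 C=38.98 R=13.51 D=50.54
t=1.15: B=38.91 X=35.44 C=39.77 R=13.98 D=51.14
t=1.38: B=38.34 X=35.98 C=40.56 R=14.45 D=51.74
t=1.61: B=37.77 X=36.52 C=41.35 R=14.92 D=52.33
t=1.84: B=37.20 X=37.06 C=42.14 R=15.40 D=52.93
t=2.07: B=36.64 X=37.60 C=42.93 R=15.87 D=53.52
At T=2.07: B=36.64 X=37.60 C=42.93 R=15.87 D=53.52; the largest is D.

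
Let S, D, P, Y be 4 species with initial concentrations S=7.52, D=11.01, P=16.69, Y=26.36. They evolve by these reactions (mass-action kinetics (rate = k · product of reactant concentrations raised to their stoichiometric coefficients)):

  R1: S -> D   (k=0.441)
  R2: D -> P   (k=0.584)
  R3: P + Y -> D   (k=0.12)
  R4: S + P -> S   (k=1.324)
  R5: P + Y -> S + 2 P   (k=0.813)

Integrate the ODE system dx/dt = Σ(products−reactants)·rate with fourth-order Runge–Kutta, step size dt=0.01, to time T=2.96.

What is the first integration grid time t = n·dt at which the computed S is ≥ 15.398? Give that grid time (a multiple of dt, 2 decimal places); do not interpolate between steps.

RK4 with dt=0.01: 296 steps to T=2.96. Trajectory (selected grid times):
t=0.00: S=7.52 D=11.01 P=16.69 Y=26.36
t=0.02: S=13.78 D=11.91 P=17.27 Y=19.07
t=0.03: S=16.11 D=12.26 P=16.06 Y=16.31
t=0.33: S=21.50 D=13.98 P=0.35 Y=6.83
t=0.66: S=19.18 D=14.30 P=0.39 Y=6.10
t=0.99: S=17.17 D=14.28 P=0.43 Y=5.38
t=1.32: S=15.41 D=14.00 P=0.47 Y=4.68
t=1.64: S=13.89 D=13.57 P=0.50 Y=4.05
t=1.97: S=12.50 D=13.01 P=0.53 Y=3.45
t=2.30: S=11.23 D=12.35 P=0.56 Y=2.92
t=2.63: S=10.09 D=11.65 P=0.58 Y=2.45
t=2.96: S=9.05 D=10.92 P=0.60 Y=2.05
S(0.02)=13.780 < 15.398 but S(0.03)=16.115 ≥ 15.398, so the first grid time is t=0.03.

Threshold first reached at t = 0.03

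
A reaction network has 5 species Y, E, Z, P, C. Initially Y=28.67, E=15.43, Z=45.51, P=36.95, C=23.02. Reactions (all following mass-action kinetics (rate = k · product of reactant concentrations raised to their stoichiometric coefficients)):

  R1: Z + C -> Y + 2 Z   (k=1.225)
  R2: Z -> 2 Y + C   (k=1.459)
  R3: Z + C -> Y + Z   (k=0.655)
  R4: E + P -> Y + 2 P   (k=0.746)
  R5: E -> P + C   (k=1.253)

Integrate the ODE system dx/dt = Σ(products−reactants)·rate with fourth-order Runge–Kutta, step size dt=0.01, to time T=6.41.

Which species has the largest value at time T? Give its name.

RK4 with dt=0.01: 641 steps to T=6.41. Trajectory (selected grid times):
t=0.00: Y=28.67 E=15.43 Z=45.51 P=36.95 C=23.02
t=0.71: Y=223.34 E=0.00 Z=42.14 P=52.38 C=0.78
t=1.42: Y=333.27 E=0.00 Z=29.37 P=52.38 C=0.78
t=2.14: Y=410.78 E=0.00 Z=20.37 P=52.38 C=0.78
t=2.85: Y=463.92 E=0.00 Z=14.20 P=52.38 C=0.78
t=3.56: Y=500.96 E=0.00 Z=9.90 P=52.38 C=0.78
t=4.27: Y=526.78 E=0.00 Z=6.90 P=52.38 C=0.78
t=4.99: Y=544.99 E=0.00 Z=4.78 P=52.38 C=0.78
t=5.70: Y=557.47 E=0.00 Z=3.33 P=52.38 C=0.78
t=6.41: Y=566.17 E=0.00 Z=2.32 P=52.38 C=0.78
At T=6.41: Y=566.17 E=0.00 Z=2.32 P=52.38 C=0.78; the largest is Y.

Dominant species at T: Y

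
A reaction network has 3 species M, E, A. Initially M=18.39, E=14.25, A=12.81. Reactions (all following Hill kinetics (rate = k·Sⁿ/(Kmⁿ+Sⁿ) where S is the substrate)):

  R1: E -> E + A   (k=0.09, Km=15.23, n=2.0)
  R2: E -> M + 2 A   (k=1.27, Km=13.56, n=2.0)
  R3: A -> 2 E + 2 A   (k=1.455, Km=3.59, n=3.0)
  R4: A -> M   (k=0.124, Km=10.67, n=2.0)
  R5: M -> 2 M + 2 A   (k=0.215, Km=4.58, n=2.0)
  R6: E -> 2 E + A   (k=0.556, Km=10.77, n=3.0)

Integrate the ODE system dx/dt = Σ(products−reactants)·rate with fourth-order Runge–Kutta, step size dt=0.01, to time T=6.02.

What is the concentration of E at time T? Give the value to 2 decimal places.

RK4 with dt=0.01: 602 steps to T=6.02. Trajectory (selected grid times):
t=0.00: M=18.39 E=14.25 A=12.81
t=0.67: M=19.05 E=15.97 A=15.23
t=1.34: M=19.76 E=17.68 A=17.77
t=2.01: M=20.51 E=19.37 A=20.41
t=2.68: M=21.31 E=21.05 A=23.12
t=3.34: M=22.11 E=22.69 A=25.86
t=4.01: M=22.96 E=24.33 A=28.69
t=4.68: M=23.84 E=25.97 A=31.58
t=5.35: M=24.73 E=27.59 A=34.50
t=6.02: M=25.64 E=29.19 A=37.47
Read off E at T=6.02: 29.19

E at T = 29.19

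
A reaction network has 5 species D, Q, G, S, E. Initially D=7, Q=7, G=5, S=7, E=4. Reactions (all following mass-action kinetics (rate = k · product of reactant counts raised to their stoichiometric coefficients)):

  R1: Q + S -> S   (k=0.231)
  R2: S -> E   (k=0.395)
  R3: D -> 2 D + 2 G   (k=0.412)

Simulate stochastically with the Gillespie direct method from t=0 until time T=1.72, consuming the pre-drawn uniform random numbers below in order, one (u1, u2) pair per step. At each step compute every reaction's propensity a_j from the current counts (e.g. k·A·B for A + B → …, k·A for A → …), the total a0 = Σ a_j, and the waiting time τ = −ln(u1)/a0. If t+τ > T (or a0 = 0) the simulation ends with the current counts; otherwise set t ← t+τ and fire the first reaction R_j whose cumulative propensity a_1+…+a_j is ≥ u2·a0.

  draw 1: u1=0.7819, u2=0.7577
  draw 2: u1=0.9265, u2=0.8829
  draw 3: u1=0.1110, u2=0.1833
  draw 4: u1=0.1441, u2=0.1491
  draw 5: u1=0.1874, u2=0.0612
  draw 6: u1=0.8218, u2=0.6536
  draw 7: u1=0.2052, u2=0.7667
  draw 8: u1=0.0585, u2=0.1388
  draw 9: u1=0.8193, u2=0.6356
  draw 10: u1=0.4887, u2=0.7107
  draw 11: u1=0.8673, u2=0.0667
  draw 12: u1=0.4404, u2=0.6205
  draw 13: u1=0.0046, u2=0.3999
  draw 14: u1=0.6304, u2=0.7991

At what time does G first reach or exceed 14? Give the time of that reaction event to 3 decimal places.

t=0.000: D=7 Q=7 G=5 S=7 E=4
Draw 1: a1=11.319, a2=2.765, a3=2.884, a0=16.968; τ=−ln(0.7819)/16.968=0.014 → t=0.014; u2·a0=0.7577·16.968=12.857; a1=11.319 < 12.857 ≤ a1+a2=14.084 → R2 fires; D=7 Q=7 G=5 S=6 E=5
Draw 2: a1=9.702, a2=2.370, a3=2.884, a0=14.956; τ=−ln(0.9265)/14.956=0.005 → t=0.020; u2·a0=0.8829·14.956=13.205; a1+a2=12.072 < 13.205 ≤ a1+…+a3=14.956 → R3 fires; D=8 Q=7 G=7 S=6 E=5
Draw 3: a1=9.702, a2=2.370, a3=3.296, a0=15.368; τ=−ln(0.1110)/15.368=0.143 → t=0.163; u2·a0=0.1833·15.368=2.817 ≤ a1=9.702 → R1 fires; D=8 Q=6 G=7 S=6 E=5
Draw 4: a1=8.316, a2=2.370, a3=3.296, a0=13.982; τ=−ln(0.1441)/13.982=0.139 → t=0.301; u2·a0=0.1491·13.982=2.085 ≤ a1=8.316 → R1 fires; D=8 Q=5 G=7 S=6 E=5
Draw 5: a1=6.930, a2=2.370, a3=3.296, a0=12.596; τ=−ln(0.1874)/12.596=0.133 → t=0.434; u2·a0=0.0612·12.596=0.771 ≤ a1=6.930 → R1 fires; D=8 Q=4 G=7 S=6 E=5
Draw 6: a1=5.544, a2=2.370, a3=3.296, a0=11.210; τ=−ln(0.8218)/11.210=0.018 → t=0.452; u2·a0=0.6536·11.210=7.327; a1=5.544 < 7.327 ≤ a1+a2=7.914 → R2 fires; D=8 Q=4 G=7 S=5 E=6
Draw 7: a1=4.620, a2=1.975, a3=3.296, a0=9.891; τ=−ln(0.2052)/9.891=0.160 → t=0.612; u2·a0=0.7667·9.891=7.583; a1+a2=6.595 < 7.583 ≤ a1+…+a3=9.891 → R3 fires; D=9 Q=4 G=9 S=5 E=6
Draw 8: a1=4.620, a2=1.975, a3=3.708, a0=10.303; τ=−ln(0.0585)/10.303=0.276 → t=0.887; u2·a0=0.1388·10.303=1.430 ≤ a1=4.620 → R1 fires; D=9 Q=3 G=9 S=5 E=6
Draw 9: a1=3.465, a2=1.975, a3=3.708, a0=9.148; τ=−ln(0.8193)/9.148=0.022 → t=0.909; u2·a0=0.6356·9.148=5.814; a1+a2=5.440 < 5.814 ≤ a1+…+a3=9.148 → R3 fires; D=10 Q=3 G=11 S=5 E=6
Draw 10: a1=3.465, a2=1.975, a3=4.120, a0=9.560; τ=−ln(0.4887)/9.560=0.075 → t=0.984; u2·a0=0.7107·9.560=6.794; a1+a2=5.440 < 6.794 ≤ a1+…+a3=9.560 → R3 fires; D=11 Q=3 G=13 S=5 E=6
Draw 11: a1=3.465, a2=1.975, a3=4.532, a0=9.972; τ=−ln(0.8673)/9.972=0.014 → t=0.998; u2·a0=0.0667·9.972=0.665 ≤ a1=3.465 → R1 fires; D=11 Q=2 G=13 S=5 E=6
Draw 12: a1=2.310, a2=1.975, a3=4.532, a0=8.817; τ=−ln(0.4404)/8.817=0.093 → t=1.091; u2·a0=0.6205·8.817=5.471; a1+a2=4.285 < 5.471 ≤ a1+…+a3=8.817 → R3 fires; D=12 Q=2 G=15 S=5 E=6
Draw 13: a1=2.310, a2=1.975, a3=4.944, a0=9.229; τ=−ln(0.0046)/9.229=0.583 → t=1.674; u2·a0=0.3999·9.229=3.691; a1=2.310 < 3.691 ≤ a1+a2=4.285 → R2 fires; D=12 Q=2 G=15 S=4 E=7
Draw 14: a1=1.848, a2=1.580, a3=4.944, a0=8.372; τ=−ln(0.6304)/8.372=0.055 → t=1.730 > T=1.72: stop.
G first becomes ≥ 14 when it reaches 15 at the event at t=1.091.

Threshold first reached at t = 1.091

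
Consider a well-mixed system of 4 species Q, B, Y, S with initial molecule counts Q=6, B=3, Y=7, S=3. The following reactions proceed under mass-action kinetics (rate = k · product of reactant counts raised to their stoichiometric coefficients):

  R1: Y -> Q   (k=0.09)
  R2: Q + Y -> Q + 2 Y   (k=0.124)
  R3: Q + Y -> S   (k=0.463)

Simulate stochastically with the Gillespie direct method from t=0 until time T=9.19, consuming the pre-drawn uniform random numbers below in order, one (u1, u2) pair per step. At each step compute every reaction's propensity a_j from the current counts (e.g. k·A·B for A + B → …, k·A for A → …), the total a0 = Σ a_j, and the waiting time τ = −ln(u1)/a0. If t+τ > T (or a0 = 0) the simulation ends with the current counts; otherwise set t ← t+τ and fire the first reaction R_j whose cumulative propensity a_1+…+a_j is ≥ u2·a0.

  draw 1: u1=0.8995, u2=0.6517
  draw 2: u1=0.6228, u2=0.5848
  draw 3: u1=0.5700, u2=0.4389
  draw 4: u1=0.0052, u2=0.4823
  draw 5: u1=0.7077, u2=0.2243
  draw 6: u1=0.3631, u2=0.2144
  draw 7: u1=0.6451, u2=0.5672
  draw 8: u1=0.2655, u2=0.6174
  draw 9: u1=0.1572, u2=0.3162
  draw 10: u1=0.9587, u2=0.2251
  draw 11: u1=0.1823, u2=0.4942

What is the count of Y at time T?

t=0.000: Q=6 B=3 Y=7 S=3
Draw 1: a1=0.630, a2=5.208, a3=19.446, a0=25.284; τ=−ln(0.8995)/25.284=0.004 → t=0.004; u2·a0=0.6517·25.284=16.478; a1+a2=5.838 < 16.478 ≤ a1+…+a3=25.284 → R3 fires; Q=5 B=3 Y=6 S=4
Draw 2: a1=0.540, a2=3.720, a3=13.890, a0=18.150; τ=−ln(0.6228)/18.150=0.026 → t=0.030; u2·a0=0.5848·18.150=10.614; a1+a2=4.260 < 10.614 ≤ a1+…+a3=18.150 → R3 fires; Q=4 B=3 Y=5 S=5
Draw 3: a1=0.450, a2=2.480, a3=9.260, a0=12.190; τ=−ln(0.5700)/12.190=0.046 → t=0.076; u2·a0=0.4389·12.190=5.350; a1+a2=2.930 < 5.350 ≤ a1+…+a3=12.190 → R3 fires; Q=3 B=3 Y=4 S=6
Draw 4: a1=0.360, a2=1.488, a3=5.556, a0=7.404; τ=−ln(0.0052)/7.404=0.710 → t=0.787; u2·a0=0.4823·7.404=3.571; a1+a2=1.848 < 3.571 ≤ a1+…+a3=7.404 → R3 fires; Q=2 B=3 Y=3 S=7
Draw 5: a1=0.270, a2=0.744, a3=2.778, a0=3.792; τ=−ln(0.7077)/3.792=0.091 → t=0.878; u2·a0=0.2243·3.792=0.851; a1=0.270 < 0.851 ≤ a1+a2=1.014 → R2 fires; Q=2 B=3 Y=4 S=7
Draw 6: a1=0.360, a2=0.992, a3=3.704, a0=5.056; τ=−ln(0.3631)/5.056=0.200 → t=1.078; u2·a0=0.2144·5.056=1.084; a1=0.360 < 1.084 ≤ a1+a2=1.352 → R2 fires; Q=2 B=3 Y=5 S=7
Draw 7: a1=0.450, a2=1.240, a3=4.630, a0=6.320; τ=−ln(0.6451)/6.320=0.069 → t=1.148; u2·a0=0.5672·6.320=3.585; a1+a2=1.690 < 3.585 ≤ a1+…+a3=6.320 → R3 fires; Q=1 B=3 Y=4 S=8
Draw 8: a1=0.360, a2=0.496, a3=1.852, a0=2.708; τ=−ln(0.2655)/2.708=0.490 → t=1.637; u2·a0=0.6174·2.708=1.672; a1+a2=0.856 < 1.672 ≤ a1+…+a3=2.708 → R3 fires; Q=0 B=3 Y=3 S=9
Draw 9: a1=0.270, a2=0.000, a3=0.000, a0=0.270; τ=−ln(0.1572)/0.270=6.853 → t=8.490; u2·a0=0.3162·0.270=0.085 ≤ a1=0.270 → R1 fires; Q=1 B=3 Y=2 S=9
Draw 10: a1=0.180, a2=0.248, a3=0.926, a0=1.354; τ=−ln(0.9587)/1.354=0.031 → t=8.521; u2·a0=0.2251·1.354=0.305; a1=0.180 < 0.305 ≤ a1+a2=0.428 → R2 fires; Q=1 B=3 Y=3 S=9
Draw 11: a1=0.270, a2=0.372, a3=1.389, a0=2.031; τ=−ln(0.1823)/2.031=0.838 → t=9.359 > T=9.19: stop.
Read off Y at T=9.19: 3

Y at T = 3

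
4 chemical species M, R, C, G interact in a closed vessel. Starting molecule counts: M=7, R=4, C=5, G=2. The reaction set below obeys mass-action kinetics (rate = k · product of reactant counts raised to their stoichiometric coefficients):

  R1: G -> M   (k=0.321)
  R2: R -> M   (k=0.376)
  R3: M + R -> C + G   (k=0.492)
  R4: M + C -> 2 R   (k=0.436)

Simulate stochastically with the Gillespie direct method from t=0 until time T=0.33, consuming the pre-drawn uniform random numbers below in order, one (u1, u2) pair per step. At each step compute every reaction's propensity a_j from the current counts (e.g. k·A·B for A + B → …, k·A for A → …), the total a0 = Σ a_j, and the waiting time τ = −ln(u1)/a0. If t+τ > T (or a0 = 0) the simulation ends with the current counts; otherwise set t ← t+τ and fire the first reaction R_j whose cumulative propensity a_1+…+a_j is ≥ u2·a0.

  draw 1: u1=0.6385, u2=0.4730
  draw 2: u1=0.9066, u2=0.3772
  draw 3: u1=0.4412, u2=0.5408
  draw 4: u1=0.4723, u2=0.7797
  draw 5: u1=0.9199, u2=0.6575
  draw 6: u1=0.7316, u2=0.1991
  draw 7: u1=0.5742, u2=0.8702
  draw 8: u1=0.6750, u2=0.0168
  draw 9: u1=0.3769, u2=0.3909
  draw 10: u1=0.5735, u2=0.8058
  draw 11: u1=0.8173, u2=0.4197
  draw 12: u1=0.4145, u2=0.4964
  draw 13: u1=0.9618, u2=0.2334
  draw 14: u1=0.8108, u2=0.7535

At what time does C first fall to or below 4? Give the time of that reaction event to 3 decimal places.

Threshold first reached at t = 0.095

t=0.000: M=7 R=4 C=5 G=2
Draw 1: a1=0.642, a2=1.504, a3=13.776, a4=15.260, a0=31.182; τ=−ln(0.6385)/31.182=0.014 → t=0.014; u2·a0=0.4730·31.182=14.749; a1+a2=2.146 < 14.749 ≤ a1+…+a3=15.922 → R3 fires; M=6 R=3 C=6 G=3
Draw 2: a1=0.963, a2=1.128, a3=8.856, a4=15.696, a0=26.643; τ=−ln(0.9066)/26.643=0.004 → t=0.018; u2·a0=0.3772·26.643=10.050; a1+a2=2.091 < 10.050 ≤ a1+…+a3=10.947 → R3 fires; M=5 R=2 C=7 G=4
Draw 3: a1=1.284, a2=0.752, a3=4.920, a4=15.260, a0=22.216; τ=−ln(0.4412)/22.216=0.037 → t=0.055; u2·a0=0.5408·22.216=12.014; a1+…+a3=6.956 < 12.014 ≤ a1+…+a4=22.216 → R4 fires; M=4 R=4 C=6 G=4
Draw 4: a1=1.284, a2=1.504, a3=7.872, a4=10.464, a0=21.124; τ=−ln(0.4723)/21.124=0.036 → t=0.090; u2·a0=0.7797·21.124=16.470; a1+…+a3=10.660 < 16.470 ≤ a1+…+a4=21.124 → R4 fires; M=3 R=6 C=5 G=4
Draw 5: a1=1.284, a2=2.256, a3=8.856, a4=6.540, a0=18.936; τ=−ln(0.9199)/18.936=0.004 → t=0.095; u2·a0=0.6575·18.936=12.450; a1+…+a3=12.396 < 12.450 ≤ a1+…+a4=18.936 → R4 fires; M=2 R=8 C=4 G=4
Draw 6: a1=1.284, a2=3.008, a3=7.872, a4=3.488, a0=15.652; τ=−ln(0.7316)/15.652=0.020 → t=0.115; u2·a0=0.1991·15.652=3.116; a1=1.284 < 3.116 ≤ a1+a2=4.292 → R2 fires; M=3 R=7 C=4 G=4
Draw 7: a1=1.284, a2=2.632, a3=10.332, a4=5.232, a0=19.480; τ=−ln(0.5742)/19.480=0.028 → t=0.143; u2·a0=0.8702·19.480=16.951; a1+…+a3=14.248 < 16.951 ≤ a1+…+a4=19.480 → R4 fires; M=2 R=9 C=3 G=4
Draw 8: a1=1.284, a2=3.384, a3=8.856, a4=2.616, a0=16.140; τ=−ln(0.6750)/16.140=0.024 → t=0.168; u2·a0=0.0168·16.140=0.271 ≤ a1=1.284 → R1 fires; M=3 R=9 C=3 G=3
Draw 9: a1=0.963, a2=3.384, a3=13.284, a4=3.924, a0=21.555; τ=−ln(0.3769)/21.555=0.045 → t=0.213; u2·a0=0.3909·21.555=8.426; a1+a2=4.347 < 8.426 ≤ a1+…+a3=17.631 → R3 fires; M=2 R=8 C=4 G=4
Draw 10: a1=1.284, a2=3.008, a3=7.872, a4=3.488, a0=15.652; τ=−ln(0.5735)/15.652=0.036 → t=0.248; u2·a0=0.8058·15.652=12.612; a1+…+a3=12.164 < 12.612 ≤ a1+…+a4=15.652 → R4 fires; M=1 R=10 C=3 G=4
Draw 11: a1=1.284, a2=3.760, a3=4.920, a4=1.308, a0=11.272; τ=−ln(0.8173)/11.272=0.018 → t=0.266; u2·a0=0.4197·11.272=4.731; a1=1.284 < 4.731 ≤ a1+a2=5.044 → R2 fires; M=2 R=9 C=3 G=4
Draw 12: a1=1.284, a2=3.384, a3=8.856, a4=2.616, a0=16.140; τ=−ln(0.4145)/16.140=0.055 → t=0.321; u2·a0=0.4964·16.140=8.012; a1+a2=4.668 < 8.012 ≤ a1+…+a3=13.524 → R3 fires; M=1 R=8 C=4 G=5
Draw 13: a1=1.605, a2=3.008, a3=3.936, a4=1.744, a0=10.293; τ=−ln(0.9618)/10.293=0.004 → t=0.325; u2·a0=0.2334·10.293=2.402; a1=1.605 < 2.402 ≤ a1+a2=4.613 → R2 fires; M=2 R=7 C=4 G=5
Draw 14: a1=1.605, a2=2.632, a3=6.888, a4=3.488, a0=14.613; τ=−ln(0.8108)/14.613=0.014 → t=0.339 > T=0.33: stop.
C first becomes ≤ 4 when it reaches 4 at the event at t=0.095.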